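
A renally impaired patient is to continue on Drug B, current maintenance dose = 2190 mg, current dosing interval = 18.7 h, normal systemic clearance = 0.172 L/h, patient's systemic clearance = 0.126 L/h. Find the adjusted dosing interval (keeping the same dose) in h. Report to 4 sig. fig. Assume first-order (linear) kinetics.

To keep the same average steady-state level, dosing rate must scale with clearance.
CL ratio = 0.126 / 0.172 = 0.7326
New interval (same dose) = 18.7 / 0.7326 = 25.53 h

25.53 h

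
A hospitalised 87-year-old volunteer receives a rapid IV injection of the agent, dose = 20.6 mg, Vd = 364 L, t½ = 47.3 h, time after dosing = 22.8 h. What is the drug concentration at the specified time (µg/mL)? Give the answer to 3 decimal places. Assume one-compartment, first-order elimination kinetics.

0.041 µg/mL

C₀ = Dose / Vd = 20.60 / 364 = 0.05659 mg/L
k = ln2 / t½ = 0.693147 / 47.3 = 0.01465 h⁻¹
C = C₀ · e^(−k·t) = 0.05659 × e^(−0.01465 × 22.8)
  = 0.05659 × 0.7160 = 0.04052 mg/L
(0.04052 mg/L = 0.04052 µg/mL)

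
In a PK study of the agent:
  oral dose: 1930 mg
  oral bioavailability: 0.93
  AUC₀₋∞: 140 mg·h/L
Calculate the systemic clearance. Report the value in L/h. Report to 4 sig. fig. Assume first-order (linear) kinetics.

CL = F·Dose / AUC = 0.93 × 1930 / 140 = 12.82 L/h

12.82 L/h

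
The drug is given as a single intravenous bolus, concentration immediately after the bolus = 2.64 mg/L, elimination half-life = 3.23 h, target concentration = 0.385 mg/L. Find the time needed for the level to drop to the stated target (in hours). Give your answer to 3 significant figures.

k = ln2 / t½ = 0.693147 / 3.23 = 0.2146 h⁻¹
t = ln(C₀ / C) / k = ln(2.640 / 0.385) / 0.2146
  = ln(6.857) / 0.2146 = 1.925 / 0.2146 = 8.970 h

8.97 h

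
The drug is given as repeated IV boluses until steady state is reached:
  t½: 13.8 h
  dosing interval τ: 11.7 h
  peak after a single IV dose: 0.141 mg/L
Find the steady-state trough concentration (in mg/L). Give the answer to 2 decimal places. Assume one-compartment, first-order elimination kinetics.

0.18 mg/L

k = ln2 / t½ = 0.693147 / 13.8 = 0.05023 h⁻¹
e^(−kτ) = e^(−0.05023 × 11.7) = 0.5556
Accumulation ratio R = 1 / (1 − e^(−kτ)) = 1 / (1 − 0.5556) = 2.250
Steady-state trough = C₀ × R × e^(−kτ) = 0.141 × 2.250 × 0.5556 = 0.1763 mg/L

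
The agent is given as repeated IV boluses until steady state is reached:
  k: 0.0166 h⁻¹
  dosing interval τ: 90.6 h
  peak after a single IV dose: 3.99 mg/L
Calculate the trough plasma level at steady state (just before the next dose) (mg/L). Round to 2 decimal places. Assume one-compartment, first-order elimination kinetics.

1.14 mg/L

e^(−kτ) = e^(−0.01660 × 90.6) = 0.2222
Accumulation ratio R = 1 / (1 − e^(−kτ)) = 1 / (1 − 0.2222) = 1.286
Steady-state trough = C₀ × R × e^(−kτ) = 3.99 × 1.286 × 0.2222 = 1.140 mg/L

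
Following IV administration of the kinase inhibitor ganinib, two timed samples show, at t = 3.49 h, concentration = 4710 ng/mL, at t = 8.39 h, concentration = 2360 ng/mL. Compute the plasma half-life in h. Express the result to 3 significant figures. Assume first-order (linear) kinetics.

4.92 h

k = ln(C₁/C₂) / (t₂ − t₁) = ln(4710/2360) / (8.39 − 3.49)
  = 0.6910 / 4.900 = 0.1410 h⁻¹
t½ = ln2 / k = 0.693147 / 0.1410 = 4.916 h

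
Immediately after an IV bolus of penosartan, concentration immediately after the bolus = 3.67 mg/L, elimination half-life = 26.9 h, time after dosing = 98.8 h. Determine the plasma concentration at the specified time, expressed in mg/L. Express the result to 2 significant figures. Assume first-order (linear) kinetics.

k = ln2 / t½ = 0.693147 / 26.9 = 0.02577 h⁻¹
C = C₀ · e^(−k·t) = 3.670 × e^(−0.02577 × 98.8)
  = 3.670 × 0.07839 = 0.2877 mg/L

0.29 mg/L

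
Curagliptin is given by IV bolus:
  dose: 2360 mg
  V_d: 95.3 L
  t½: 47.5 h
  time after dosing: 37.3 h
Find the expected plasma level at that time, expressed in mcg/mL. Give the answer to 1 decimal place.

C₀ = Dose / Vd = 2360 / 95.3 = 24.76 mg/L
k = ln2 / t½ = 0.693147 / 47.5 = 0.01459 h⁻¹
C = C₀ · e^(−k·t) = 24.76 × e^(−0.01459 × 37.3)
  = 24.76 × 0.5803 = 14.37 mg/L
(14.37 mg/L = 14.37 mcg/mL)

14.4 mcg/mL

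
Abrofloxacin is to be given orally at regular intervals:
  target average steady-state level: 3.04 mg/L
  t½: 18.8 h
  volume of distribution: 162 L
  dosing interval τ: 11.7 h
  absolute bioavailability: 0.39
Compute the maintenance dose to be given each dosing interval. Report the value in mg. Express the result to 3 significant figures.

545 mg

k = ln2 / t½ = 0.693147 / 18.8 = 0.03687 h⁻¹
CL = k × Vd = 0.03687 × 162 = 5.973 L/h
At steady state, F × (Dose/τ) = Css × CL.
Dose = Css × CL × τ / F = 3.04 × 5.973 × 11.7 / 0.39 = 544.7 mg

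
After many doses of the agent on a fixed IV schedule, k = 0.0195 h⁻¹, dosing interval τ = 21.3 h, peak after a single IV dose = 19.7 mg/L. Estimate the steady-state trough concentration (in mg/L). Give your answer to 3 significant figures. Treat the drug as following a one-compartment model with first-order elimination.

e^(−kτ) = e^(−0.01950 × 21.3) = 0.6601
Accumulation ratio R = 1 / (1 − e^(−kτ)) = 1 / (1 − 0.6601) = 2.942
Steady-state trough = C₀ × R × e^(−kτ) = 19.7 × 2.942 × 0.6601 = 38.26 mg/L

38.3 mg/L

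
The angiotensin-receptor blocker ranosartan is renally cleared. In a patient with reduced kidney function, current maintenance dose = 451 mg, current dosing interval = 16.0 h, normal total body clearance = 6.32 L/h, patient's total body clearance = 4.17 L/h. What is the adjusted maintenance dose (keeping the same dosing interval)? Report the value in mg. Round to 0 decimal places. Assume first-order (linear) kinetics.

To keep the same average steady-state level, dosing rate must scale with clearance.
CL ratio = 4.17 / 6.32 = 0.6598
New dose (same interval) = 451 × 0.6598 = 297.6 mg

298 mg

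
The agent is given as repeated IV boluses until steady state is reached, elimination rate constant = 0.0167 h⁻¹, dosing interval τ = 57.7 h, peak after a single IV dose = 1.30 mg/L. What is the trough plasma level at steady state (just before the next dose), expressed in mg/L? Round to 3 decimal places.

e^(−kτ) = e^(−0.01670 × 57.7) = 0.3815
Accumulation ratio R = 1 / (1 − e^(−kτ)) = 1 / (1 − 0.3815) = 1.617
Steady-state trough = C₀ × R × e^(−kτ) = 1.30 × 1.617 × 0.3815 = 0.8020 mg/L

0.802 mg/L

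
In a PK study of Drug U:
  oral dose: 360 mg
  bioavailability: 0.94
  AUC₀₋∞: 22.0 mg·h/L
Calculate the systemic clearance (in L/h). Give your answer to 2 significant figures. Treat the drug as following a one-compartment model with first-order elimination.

15 L/h

CL = F·Dose / AUC = 0.94 × 360 / 22.0 = 15.38 L/h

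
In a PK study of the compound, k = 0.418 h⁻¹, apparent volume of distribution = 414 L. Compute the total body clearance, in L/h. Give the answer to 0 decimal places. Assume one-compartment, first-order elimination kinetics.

CL = k × Vd = 0.418 × 414 = 173.1 L/h

173 L/h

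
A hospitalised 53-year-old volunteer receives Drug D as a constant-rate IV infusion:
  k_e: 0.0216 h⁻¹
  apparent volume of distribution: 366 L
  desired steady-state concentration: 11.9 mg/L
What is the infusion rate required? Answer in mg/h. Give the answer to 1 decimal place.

CL = k × Vd = 0.02160 × 366 = 7.906 L/h
At steady state, infusion rate R₀ = Css × CL = 11.9 × 7.906 = 94.08 mg/h

94.1 mg/h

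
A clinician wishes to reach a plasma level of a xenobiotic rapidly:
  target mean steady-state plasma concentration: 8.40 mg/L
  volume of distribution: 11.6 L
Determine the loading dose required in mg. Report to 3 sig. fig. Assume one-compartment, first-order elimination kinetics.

97.4 mg

LD = Css × Vd = 8.40 × 11.6 = 97.44 mg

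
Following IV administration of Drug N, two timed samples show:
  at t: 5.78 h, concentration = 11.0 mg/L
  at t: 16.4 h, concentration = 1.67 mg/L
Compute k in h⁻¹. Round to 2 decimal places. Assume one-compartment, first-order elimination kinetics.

k = ln(C₁/C₂) / (t₂ − t₁) = ln(11.0/1.67) / (16.4 − 5.78)
  = 1.885 / 10.62 = 0.1775 h⁻¹

0.18 h⁻¹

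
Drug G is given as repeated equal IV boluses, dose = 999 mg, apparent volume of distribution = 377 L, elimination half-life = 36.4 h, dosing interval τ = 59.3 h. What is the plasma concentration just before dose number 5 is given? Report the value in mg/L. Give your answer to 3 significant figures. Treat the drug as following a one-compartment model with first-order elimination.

1.25 mg/L

C₀ per dose = Dose / Vd = 999 / 377 = 2.650 mg/L
k = ln2 / t½ = 0.693147 / 36.4 = 0.01904 h⁻¹
Fraction remaining after one interval: r = e^(−kτ) = e^(−0.01904 × 59.3) = 0.3233
Before dose 5, 4 doses have been given (aged 1τ, 2τ, 3τ, 4τ).
C_trough = C₀ × (r + r² + … + r^4) = C₀ × r(1−r^4)/(1−r)
        = 2.650 × 0.3233 × (1 − 0.01093) / (1 − 0.3233) = 1.252 mg/L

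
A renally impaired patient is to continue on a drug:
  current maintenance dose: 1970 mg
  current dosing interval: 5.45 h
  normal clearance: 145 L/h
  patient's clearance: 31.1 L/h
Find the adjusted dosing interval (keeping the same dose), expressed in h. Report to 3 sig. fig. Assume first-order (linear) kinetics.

25.4 h

To keep the same average steady-state level, dosing rate must scale with clearance.
CL ratio = 31.1 / 145 = 0.2145
New interval (same dose) = 5.45 / 0.2145 = 25.41 h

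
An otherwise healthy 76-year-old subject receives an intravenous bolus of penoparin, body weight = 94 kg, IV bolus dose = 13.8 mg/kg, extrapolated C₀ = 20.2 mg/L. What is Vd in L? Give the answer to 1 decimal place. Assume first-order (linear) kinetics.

64.2 L

Dose = 13.8 × 94 = 1297 mg
Vd = Dose / C₀ = 1297 / 20.2 = 64.21 L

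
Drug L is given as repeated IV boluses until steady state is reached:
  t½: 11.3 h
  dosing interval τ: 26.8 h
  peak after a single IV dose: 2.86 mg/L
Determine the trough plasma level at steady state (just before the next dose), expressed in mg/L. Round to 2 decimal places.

k = ln2 / t½ = 0.693147 / 11.3 = 0.06134 h⁻¹
e^(−kτ) = e^(−0.06134 × 26.8) = 0.1932
Accumulation ratio R = 1 / (1 − e^(−kτ)) = 1 / (1 − 0.1932) = 1.239
Steady-state trough = C₀ × R × e^(−kτ) = 2.86 × 1.239 × 0.1932 = 0.6846 mg/L

0.68 mg/L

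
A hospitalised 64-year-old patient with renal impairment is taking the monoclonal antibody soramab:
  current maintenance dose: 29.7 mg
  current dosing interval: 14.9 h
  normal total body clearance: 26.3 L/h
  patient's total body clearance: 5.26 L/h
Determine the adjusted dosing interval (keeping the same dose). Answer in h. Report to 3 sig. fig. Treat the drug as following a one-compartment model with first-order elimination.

To keep the same average steady-state level, dosing rate must scale with clearance.
CL ratio = 5.26 / 26.3 = 0.2000
New interval (same dose) = 14.9 / 0.2000 = 74.50 h

74.5 h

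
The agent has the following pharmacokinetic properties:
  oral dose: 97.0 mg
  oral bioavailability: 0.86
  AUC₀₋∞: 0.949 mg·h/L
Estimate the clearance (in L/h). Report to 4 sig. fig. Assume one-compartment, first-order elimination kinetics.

CL = F·Dose / AUC = 0.86 × 97.0 / 0.949 = 87.90 L/h

87.90 L/h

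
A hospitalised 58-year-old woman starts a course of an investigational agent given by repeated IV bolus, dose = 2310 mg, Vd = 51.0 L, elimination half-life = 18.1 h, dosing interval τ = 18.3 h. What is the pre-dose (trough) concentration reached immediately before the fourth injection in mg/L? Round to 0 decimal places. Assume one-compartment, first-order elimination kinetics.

C₀ per dose = Dose / Vd = 2310 / 51.0 = 45.29 mg/L
k = ln2 / t½ = 0.693147 / 18.1 = 0.03830 h⁻¹
Fraction remaining after one interval: r = e^(−kτ) = e^(−0.03830 × 18.3) = 0.4961
Before dose 4, 3 doses have been given (aged 1τ, 2τ, 3τ).
C_trough = C₀ × (r + r² + … + r^3) = C₀ × r(1−r^3)/(1−r)
        = 45.29 × 0.4961 × (1 − 0.1221) / (1 − 0.4961) = 39.14 mg/L

39 mg/L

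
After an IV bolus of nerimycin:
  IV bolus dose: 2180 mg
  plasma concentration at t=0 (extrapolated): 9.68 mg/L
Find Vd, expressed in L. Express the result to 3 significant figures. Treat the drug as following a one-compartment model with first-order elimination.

225 L

Vd = Dose / C₀ = 2180 / 9.68 = 225.2 L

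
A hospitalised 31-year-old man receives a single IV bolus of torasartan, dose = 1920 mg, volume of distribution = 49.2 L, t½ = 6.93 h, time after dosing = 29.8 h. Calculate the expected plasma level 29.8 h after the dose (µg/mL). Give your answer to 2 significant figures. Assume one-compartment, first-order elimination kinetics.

C₀ = Dose / Vd = 1920 / 49.2 = 39.02 mg/L
k = ln2 / t½ = 0.693147 / 6.93 = 0.1000 h⁻¹
C = C₀ · e^(−k·t) = 39.02 × e^(−0.1000 × 29.8)
  = 39.02 × 0.05079 = 1.982 mg/L
(1.982 mg/L = 1.982 µg/mL)

2.0 µg/mL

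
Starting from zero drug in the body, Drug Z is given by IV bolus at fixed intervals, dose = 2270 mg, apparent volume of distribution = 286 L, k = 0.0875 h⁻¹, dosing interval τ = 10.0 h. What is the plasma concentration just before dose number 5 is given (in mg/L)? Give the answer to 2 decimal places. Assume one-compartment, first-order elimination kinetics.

C₀ per dose = Dose / Vd = 2270 / 286 = 7.937 mg/L
Fraction remaining after one interval: r = e^(−kτ) = e^(−0.08750 × 10.0) = 0.4169
Before dose 5, 4 doses have been given (aged 1τ, 2τ, 3τ, 4τ).
C_trough = C₀ × (r + r² + … + r^4) = C₀ × r(1−r^4)/(1−r)
        = 7.937 × 0.4169 × (1 − 0.03021) / (1 − 0.4169) = 5.503 mg/L

5.50 mg/L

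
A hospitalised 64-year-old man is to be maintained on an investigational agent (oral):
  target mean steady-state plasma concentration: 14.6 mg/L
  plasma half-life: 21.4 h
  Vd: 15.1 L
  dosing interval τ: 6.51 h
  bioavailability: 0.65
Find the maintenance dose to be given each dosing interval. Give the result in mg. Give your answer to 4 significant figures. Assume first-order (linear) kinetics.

k = ln2 / t½ = 0.693147 / 21.4 = 0.03239 h⁻¹
CL = k × Vd = 0.03239 × 15.1 = 0.4891 L/h
At steady state, F × (Dose/τ) = Css × CL.
Dose = Css × CL × τ / F = 14.6 × 0.4891 × 6.51 / 0.65 = 71.52 mg

71.52 mg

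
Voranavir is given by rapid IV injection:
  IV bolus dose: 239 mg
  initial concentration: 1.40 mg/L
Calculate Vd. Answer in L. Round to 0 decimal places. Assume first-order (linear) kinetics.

Vd = Dose / C₀ = 239.0 / 1.40 = 170.7 L

171 L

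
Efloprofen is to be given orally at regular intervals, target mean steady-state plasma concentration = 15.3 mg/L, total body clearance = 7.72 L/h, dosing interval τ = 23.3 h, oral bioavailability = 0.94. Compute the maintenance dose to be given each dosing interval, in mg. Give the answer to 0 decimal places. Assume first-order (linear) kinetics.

2928 mg

At steady state, F × (Dose/τ) = Css × CL.
Dose = Css × CL × τ / F = 15.3 × 7.720 × 23.3 / 0.94 = 2928 mg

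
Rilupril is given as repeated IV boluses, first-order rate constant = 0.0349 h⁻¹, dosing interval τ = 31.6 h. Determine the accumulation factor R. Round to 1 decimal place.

e^(−kτ) = e^(−0.03490 × 31.6) = 0.3319
Accumulation ratio R = 1 / (1 − e^(−kτ)) = 1 / (1 − 0.3319) = 1.497

1.5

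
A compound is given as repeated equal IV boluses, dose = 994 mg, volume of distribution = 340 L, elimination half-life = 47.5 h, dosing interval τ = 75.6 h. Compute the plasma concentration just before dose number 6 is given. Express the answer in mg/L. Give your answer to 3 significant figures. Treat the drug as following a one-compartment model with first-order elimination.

1.45 mg/L

C₀ per dose = Dose / Vd = 994 / 340 = 2.924 mg/L
k = ln2 / t½ = 0.693147 / 47.5 = 0.01459 h⁻¹
Fraction remaining after one interval: r = e^(−kτ) = e^(−0.01459 × 75.6) = 0.3319
Before dose 6, 5 doses have been given (aged 1τ, 2τ, 3τ, 4τ, 5τ).
C_trough = C₀ × (r + r² + … + r^5) = C₀ × r(1−r^5)/(1−r)
        = 2.924 × 0.3319 × (1 − 0.004028) / (1 − 0.3319) = 1.447 mg/L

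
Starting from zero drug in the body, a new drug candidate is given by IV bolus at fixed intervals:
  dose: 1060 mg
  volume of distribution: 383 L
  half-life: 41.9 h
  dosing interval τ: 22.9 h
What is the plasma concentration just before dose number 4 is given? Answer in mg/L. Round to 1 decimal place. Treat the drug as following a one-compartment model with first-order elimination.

4.1 mg/L

C₀ per dose = Dose / Vd = 1060 / 383 = 2.768 mg/L
k = ln2 / t½ = 0.693147 / 41.9 = 0.01654 h⁻¹
Fraction remaining after one interval: r = e^(−kτ) = e^(−0.01654 × 22.9) = 0.6847
Before dose 4, 3 doses have been given (aged 1τ, 2τ, 3τ).
C_trough = C₀ × (r + r² + … + r^3) = C₀ × r(1−r^3)/(1−r)
        = 2.768 × 0.6847 × (1 − 0.3210) / (1 − 0.6847) = 4.081 mg/L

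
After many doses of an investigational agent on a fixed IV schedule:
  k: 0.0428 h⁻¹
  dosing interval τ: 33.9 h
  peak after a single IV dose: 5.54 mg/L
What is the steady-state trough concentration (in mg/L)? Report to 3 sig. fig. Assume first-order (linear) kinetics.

e^(−kτ) = e^(−0.04280 × 33.9) = 0.2344
Accumulation ratio R = 1 / (1 − e^(−kτ)) = 1 / (1 − 0.2344) = 1.306
Steady-state trough = C₀ × R × e^(−kτ) = 5.54 × 1.306 × 0.2344 = 1.696 mg/L

1.70 mg/L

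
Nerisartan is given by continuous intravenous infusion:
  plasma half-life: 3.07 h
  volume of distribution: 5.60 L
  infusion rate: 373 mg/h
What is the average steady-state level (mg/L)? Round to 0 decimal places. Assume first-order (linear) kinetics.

k = ln2 / t½ = 0.693147 / 3.07 = 0.2258 h⁻¹
CL = k × Vd = 0.2258 × 5.60 = 1.264 L/h
At steady state Css = R₀ / CL = 373 / 1.264 = 295.1 mg/L

295 mg/L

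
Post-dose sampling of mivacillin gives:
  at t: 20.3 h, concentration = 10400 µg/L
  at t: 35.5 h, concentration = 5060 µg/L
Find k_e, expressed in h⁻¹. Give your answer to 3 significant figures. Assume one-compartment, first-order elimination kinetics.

0.0474 h⁻¹

k = ln(C₁/C₂) / (t₂ − t₁) = ln(10400/5060) / (35.5 − 20.3)
  = 0.7204 / 15.20 = 0.04739 h⁻¹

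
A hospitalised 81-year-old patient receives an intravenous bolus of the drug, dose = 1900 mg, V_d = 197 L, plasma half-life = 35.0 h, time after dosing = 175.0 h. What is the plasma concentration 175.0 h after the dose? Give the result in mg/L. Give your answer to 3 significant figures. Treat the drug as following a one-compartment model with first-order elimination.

C₀ = Dose / Vd = 1900 / 197 = 9.645 mg/L
k = ln2 / t½ = 0.693147 / 35.0 = 0.01980 h⁻¹
t / t½ = 175.0 / 35.0 = 5 half-lives
C = C₀ × (1/2)^5 = 9.645 × 0.03125 = 0.3014 mg/L

0.301 mg/L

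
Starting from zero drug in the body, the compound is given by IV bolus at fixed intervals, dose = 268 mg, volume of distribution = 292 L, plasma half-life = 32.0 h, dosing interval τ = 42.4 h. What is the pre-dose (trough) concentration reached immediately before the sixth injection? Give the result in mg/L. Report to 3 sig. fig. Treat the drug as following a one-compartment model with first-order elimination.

C₀ per dose = Dose / Vd = 268 / 292 = 0.9178 mg/L
k = ln2 / t½ = 0.693147 / 32.0 = 0.02166 h⁻¹
Fraction remaining after one interval: r = e^(−kτ) = e^(−0.02166 × 42.4) = 0.3992
Before dose 6, 5 doses have been given (aged 1τ, 2τ, 3τ, 4τ, 5τ).
C_trough = C₀ × (r + r² + … + r^5) = C₀ × r(1−r^5)/(1−r)
        = 0.9178 × 0.3992 × (1 − 0.01014) / (1 − 0.3992) = 0.6036 mg/L

0.604 mg/L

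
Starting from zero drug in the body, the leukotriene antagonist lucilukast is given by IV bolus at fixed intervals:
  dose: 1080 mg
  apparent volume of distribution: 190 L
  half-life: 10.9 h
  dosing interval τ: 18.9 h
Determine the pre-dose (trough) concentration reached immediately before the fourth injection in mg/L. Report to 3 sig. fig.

2.38 mg/L

C₀ per dose = Dose / Vd = 1080 / 190 = 5.684 mg/L
k = ln2 / t½ = 0.693147 / 10.9 = 0.06359 h⁻¹
Fraction remaining after one interval: r = e^(−kτ) = e^(−0.06359 × 18.9) = 0.3006
Before dose 4, 3 doses have been given (aged 1τ, 2τ, 3τ).
C_trough = C₀ × (r + r² + … + r^3) = C₀ × r(1−r^3)/(1−r)
        = 5.684 × 0.3006 × (1 − 0.02716) / (1 − 0.3006) = 2.377 mg/L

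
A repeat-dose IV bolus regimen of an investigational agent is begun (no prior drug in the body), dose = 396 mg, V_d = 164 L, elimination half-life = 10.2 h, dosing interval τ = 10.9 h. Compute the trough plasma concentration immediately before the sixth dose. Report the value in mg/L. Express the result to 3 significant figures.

C₀ per dose = Dose / Vd = 396 / 164 = 2.415 mg/L
k = ln2 / t½ = 0.693147 / 10.2 = 0.06796 h⁻¹
Fraction remaining after one interval: r = e^(−kτ) = e^(−0.06796 × 10.9) = 0.4767
Before dose 6, 5 doses have been given (aged 1τ, 2τ, 3τ, 4τ, 5τ).
C_trough = C₀ × (r + r² + … + r^5) = C₀ × r(1−r^5)/(1−r)
        = 2.415 × 0.4767 × (1 − 0.02462) / (1 − 0.4767) = 2.146 mg/L

2.15 mg/L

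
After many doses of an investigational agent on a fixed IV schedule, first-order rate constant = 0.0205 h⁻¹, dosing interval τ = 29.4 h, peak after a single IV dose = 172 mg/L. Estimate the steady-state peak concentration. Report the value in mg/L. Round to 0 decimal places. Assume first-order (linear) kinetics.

380 mg/L

e^(−kτ) = e^(−0.02050 × 29.4) = 0.5473
Accumulation ratio R = 1 / (1 − e^(−kτ)) = 1 / (1 − 0.5473) = 2.209
Steady-state peak = C₀ × R = 172 × 2.209 = 379.9 mg/L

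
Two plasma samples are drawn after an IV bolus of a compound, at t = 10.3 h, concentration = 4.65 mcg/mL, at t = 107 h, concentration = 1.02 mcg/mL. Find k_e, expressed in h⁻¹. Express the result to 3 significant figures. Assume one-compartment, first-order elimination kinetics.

0.0157 h⁻¹

k = ln(C₁/C₂) / (t₂ − t₁) = ln(4.65/1.02) / (107 − 10.3)
  = 1.517 / 96.70 = 0.01569 h⁻¹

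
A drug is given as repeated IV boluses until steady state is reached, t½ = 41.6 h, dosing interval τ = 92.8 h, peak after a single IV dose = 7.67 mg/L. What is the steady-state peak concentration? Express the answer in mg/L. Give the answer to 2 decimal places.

9.75 mg/L

k = ln2 / t½ = 0.693147 / 41.6 = 0.01666 h⁻¹
e^(−kτ) = e^(−0.01666 × 92.8) = 0.2131
Accumulation ratio R = 1 / (1 − e^(−kτ)) = 1 / (1 − 0.2131) = 1.271
Steady-state peak = C₀ × R = 7.67 × 1.271 = 9.749 mg/L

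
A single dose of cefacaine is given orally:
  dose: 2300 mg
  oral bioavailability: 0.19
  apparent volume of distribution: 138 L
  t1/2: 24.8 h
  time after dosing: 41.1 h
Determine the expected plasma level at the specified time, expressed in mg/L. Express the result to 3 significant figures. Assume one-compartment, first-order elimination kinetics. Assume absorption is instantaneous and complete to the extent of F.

Amount reaching circulation = F × Dose = 0.19 × 2300 = 437.0 mg
C₀ = F·Dose / Vd = 437.0 / 138 = 3.167 mg/L
k = ln2 / t½ = 0.693147 / 24.8 = 0.02795 h⁻¹
C = C₀ · e^(−k·t) = 3.167 × e^(−0.02795 × 41.1)
  = 3.167 × 0.3170 = 1.004 mg/L

1.00 mg/L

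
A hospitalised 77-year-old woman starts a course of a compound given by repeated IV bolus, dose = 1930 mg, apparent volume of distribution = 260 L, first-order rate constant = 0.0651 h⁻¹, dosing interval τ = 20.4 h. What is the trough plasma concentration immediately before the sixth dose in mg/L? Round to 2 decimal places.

2.67 mg/L

C₀ per dose = Dose / Vd = 1930 / 260 = 7.423 mg/L
Fraction remaining after one interval: r = e^(−kτ) = e^(−0.06510 × 20.4) = 0.2650
Before dose 6, 5 doses have been given (aged 1τ, 2τ, 3τ, 4τ, 5τ).
C_trough = C₀ × (r + r² + … + r^5) = C₀ × r(1−r^5)/(1−r)
        = 7.423 × 0.2650 × (1 − 0.001307) / (1 − 0.2650) = 2.673 mg/L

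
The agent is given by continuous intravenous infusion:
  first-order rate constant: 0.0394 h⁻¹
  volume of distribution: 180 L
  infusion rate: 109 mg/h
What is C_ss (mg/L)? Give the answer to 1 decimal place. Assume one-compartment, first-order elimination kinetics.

CL = k × Vd = 0.03940 × 180 = 7.092 L/h
At steady state Css = R₀ / CL = 109 / 7.092 = 15.37 mg/L

15.4 mg/L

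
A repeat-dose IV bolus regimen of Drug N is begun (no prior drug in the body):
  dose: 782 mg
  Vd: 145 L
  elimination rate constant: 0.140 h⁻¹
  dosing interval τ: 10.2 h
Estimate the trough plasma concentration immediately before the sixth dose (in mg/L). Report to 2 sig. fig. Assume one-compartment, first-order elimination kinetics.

C₀ per dose = Dose / Vd = 782 / 145 = 5.393 mg/L
Fraction remaining after one interval: r = e^(−kτ) = e^(−0.1400 × 10.2) = 0.2398
Before dose 6, 5 doses have been given (aged 1τ, 2τ, 3τ, 4τ, 5τ).
C_trough = C₀ × (r + r² + … + r^5) = C₀ × r(1−r^5)/(1−r)
        = 5.393 × 0.2398 × (1 − 0.0007930) / (1 − 0.2398) = 1.700 mg/L

1.7 mg/L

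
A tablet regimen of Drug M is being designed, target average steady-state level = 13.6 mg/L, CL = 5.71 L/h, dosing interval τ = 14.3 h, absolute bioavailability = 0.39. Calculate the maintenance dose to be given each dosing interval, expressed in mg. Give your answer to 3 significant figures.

At steady state, F × (Dose/τ) = Css × CL.
Dose = Css × CL × τ / F = 13.6 × 5.710 × 14.3 / 0.39 = 2847 mg

2850 mg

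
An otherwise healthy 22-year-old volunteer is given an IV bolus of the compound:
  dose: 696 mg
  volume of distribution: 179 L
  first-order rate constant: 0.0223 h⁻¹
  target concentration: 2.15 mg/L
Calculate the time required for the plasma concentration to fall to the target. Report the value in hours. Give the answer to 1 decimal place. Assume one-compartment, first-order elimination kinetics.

26.6 h

C₀ = Dose / Vd = 696.0 / 179 = 3.888 mg/L
t = ln(C₀ / C) / k = ln(3.888 / 2.15) / 0.02230
  = ln(1.808) / 0.02230 = 0.5922 / 0.02230 = 26.56 h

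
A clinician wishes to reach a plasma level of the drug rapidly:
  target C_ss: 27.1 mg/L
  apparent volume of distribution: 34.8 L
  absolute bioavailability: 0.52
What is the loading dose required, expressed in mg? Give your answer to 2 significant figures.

1800 mg

LD = Css × Vd / F = 27.1 × 34.8 / 0.52 = 1814 mg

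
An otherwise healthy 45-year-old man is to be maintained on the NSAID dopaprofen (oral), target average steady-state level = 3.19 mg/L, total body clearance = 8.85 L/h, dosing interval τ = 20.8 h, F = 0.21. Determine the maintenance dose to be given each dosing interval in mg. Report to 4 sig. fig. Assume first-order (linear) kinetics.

At steady state, F × (Dose/τ) = Css × CL.
Dose = Css × CL × τ / F = 3.19 × 8.850 × 20.8 / 0.21 = 2796 mg

2796 mg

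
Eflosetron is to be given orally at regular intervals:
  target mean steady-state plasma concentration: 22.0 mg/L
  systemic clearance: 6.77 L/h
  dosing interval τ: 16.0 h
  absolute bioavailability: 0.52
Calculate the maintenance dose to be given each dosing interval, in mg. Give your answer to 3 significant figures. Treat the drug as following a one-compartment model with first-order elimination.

At steady state, F × (Dose/τ) = Css × CL.
Dose = Css × CL × τ / F = 22.0 × 6.770 × 16.0 / 0.52 = 4583 mg

4580 mg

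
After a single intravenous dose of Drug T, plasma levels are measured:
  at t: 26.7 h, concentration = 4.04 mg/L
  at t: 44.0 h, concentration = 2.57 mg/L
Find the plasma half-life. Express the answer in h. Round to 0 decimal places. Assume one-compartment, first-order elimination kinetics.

27 h

k = ln(C₁/C₂) / (t₂ − t₁) = ln(4.04/2.57) / (44.0 − 26.7)
  = 0.4523 / 17.30 = 0.02614 h⁻¹
t½ = ln2 / k = 0.693147 / 0.02614 = 26.52 h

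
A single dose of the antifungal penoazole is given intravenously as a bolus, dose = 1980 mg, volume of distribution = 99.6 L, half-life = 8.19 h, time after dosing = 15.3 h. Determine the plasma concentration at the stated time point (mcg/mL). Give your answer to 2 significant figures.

C₀ = Dose / Vd = 1980 / 99.6 = 19.88 mg/L
k = ln2 / t½ = 0.693147 / 8.19 = 0.08463 h⁻¹
C = C₀ · e^(−k·t) = 19.88 × e^(−0.08463 × 15.3)
  = 19.88 × 0.2739 = 5.445 mg/L
(5.445 mg/L = 5.445 mcg/mL)

5.4 mcg/mL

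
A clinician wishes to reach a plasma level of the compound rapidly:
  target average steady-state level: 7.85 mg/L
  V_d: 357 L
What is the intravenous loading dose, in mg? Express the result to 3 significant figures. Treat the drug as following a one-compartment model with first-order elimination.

LD = Css × Vd = 7.85 × 357 = 2802 mg

2800 mg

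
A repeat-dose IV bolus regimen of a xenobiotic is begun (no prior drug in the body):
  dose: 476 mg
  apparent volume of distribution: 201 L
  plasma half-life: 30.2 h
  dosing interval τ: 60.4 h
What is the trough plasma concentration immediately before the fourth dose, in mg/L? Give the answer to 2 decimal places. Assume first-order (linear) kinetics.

C₀ per dose = Dose / Vd = 476 / 201 = 2.368 mg/L
k = ln2 / t½ = 0.693147 / 30.2 = 0.02295 h⁻¹
Fraction remaining after one interval: r = e^(−kτ) = e^(−0.02295 × 60.4) = 0.2500
Before dose 4, 3 doses have been given (aged 1τ, 2τ, 3τ).
C_trough = C₀ × (r + r² + … + r^3) = C₀ × r(1−r^3)/(1−r)
        = 2.368 × 0.2500 × (1 − 0.01563) / (1 − 0.2500) = 0.7770 mg/L

0.78 mg/L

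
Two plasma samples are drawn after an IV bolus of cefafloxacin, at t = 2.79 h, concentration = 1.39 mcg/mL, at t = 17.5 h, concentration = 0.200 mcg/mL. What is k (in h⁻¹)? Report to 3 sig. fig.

k = ln(C₁/C₂) / (t₂ − t₁) = ln(1.39/0.200) / (17.5 − 2.79)
  = 1.939 / 14.71 = 0.1318 h⁻¹

0.132 h⁻¹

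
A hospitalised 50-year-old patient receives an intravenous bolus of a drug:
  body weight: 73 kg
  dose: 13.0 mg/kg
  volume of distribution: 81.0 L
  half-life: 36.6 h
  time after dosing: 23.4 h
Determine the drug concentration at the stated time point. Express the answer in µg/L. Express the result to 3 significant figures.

Total dose = 13.0 × 73 = 949.0 mg
C₀ = Dose / Vd = 949.0 / 81.0 = 11.72 mg/L
k = ln2 / t½ = 0.693147 / 36.6 = 0.01894 h⁻¹
C = C₀ · e^(−k·t) = 11.72 × e^(−0.01894 × 23.4)
  = 11.72 × 0.6420 = 7.524 mg/L
Convert: 7.524 mg/L × 1000 = 7524 µg/L

7520 µg/L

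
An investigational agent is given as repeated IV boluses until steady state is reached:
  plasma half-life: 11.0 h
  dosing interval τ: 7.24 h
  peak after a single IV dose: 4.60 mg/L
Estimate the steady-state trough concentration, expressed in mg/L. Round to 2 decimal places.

k = ln2 / t½ = 0.693147 / 11.0 = 0.06301 h⁻¹
e^(−kτ) = e^(−0.06301 × 7.24) = 0.6337
Accumulation ratio R = 1 / (1 − e^(−kτ)) = 1 / (1 − 0.6337) = 2.730
Steady-state trough = C₀ × R × e^(−kτ) = 4.60 × 2.730 × 0.6337 = 7.958 mg/L

7.96 mg/L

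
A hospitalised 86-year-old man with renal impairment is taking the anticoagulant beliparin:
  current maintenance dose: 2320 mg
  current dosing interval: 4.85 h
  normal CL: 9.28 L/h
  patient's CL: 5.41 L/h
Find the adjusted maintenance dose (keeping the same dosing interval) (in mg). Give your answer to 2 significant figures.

1400 mg

To keep the same average steady-state level, dosing rate must scale with clearance.
CL ratio = 5.41 / 9.28 = 0.5830
New dose (same interval) = 2320 × 0.5830 = 1353 mg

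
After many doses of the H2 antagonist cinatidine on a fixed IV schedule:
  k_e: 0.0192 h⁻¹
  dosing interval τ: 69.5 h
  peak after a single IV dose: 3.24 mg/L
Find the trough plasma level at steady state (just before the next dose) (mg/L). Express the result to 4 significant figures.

1.158 mg/L

e^(−kτ) = e^(−0.01920 × 69.5) = 0.2633
Accumulation ratio R = 1 / (1 − e^(−kτ)) = 1 / (1 − 0.2633) = 1.357
Steady-state trough = C₀ × R × e^(−kτ) = 3.24 × 1.357 × 0.2633 = 1.158 mg/L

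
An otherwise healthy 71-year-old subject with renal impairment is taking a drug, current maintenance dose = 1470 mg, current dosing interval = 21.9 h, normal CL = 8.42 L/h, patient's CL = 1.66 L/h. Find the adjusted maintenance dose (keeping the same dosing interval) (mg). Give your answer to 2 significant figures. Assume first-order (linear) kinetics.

290 mg

To keep the same average steady-state level, dosing rate must scale with clearance.
CL ratio = 1.66 / 8.42 = 0.1971
New dose (same interval) = 1470 × 0.1971 = 289.7 mg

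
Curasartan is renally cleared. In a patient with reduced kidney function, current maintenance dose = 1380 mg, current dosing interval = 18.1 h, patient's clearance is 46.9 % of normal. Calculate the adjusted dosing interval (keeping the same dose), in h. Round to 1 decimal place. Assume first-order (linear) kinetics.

38.6 h

To keep the same average steady-state level, dosing rate must scale with clearance.
CL ratio = 46.9 / 100 = 0.4690
New interval (same dose) = 18.1 / 0.4690 = 38.59 h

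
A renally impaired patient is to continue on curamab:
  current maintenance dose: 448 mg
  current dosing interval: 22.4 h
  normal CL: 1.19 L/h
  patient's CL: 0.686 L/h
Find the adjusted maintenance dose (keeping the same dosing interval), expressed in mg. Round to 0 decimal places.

To keep the same average steady-state level, dosing rate must scale with clearance.
CL ratio = 0.686 / 1.19 = 0.5765
New dose (same interval) = 448 × 0.5765 = 258.3 mg

258 mg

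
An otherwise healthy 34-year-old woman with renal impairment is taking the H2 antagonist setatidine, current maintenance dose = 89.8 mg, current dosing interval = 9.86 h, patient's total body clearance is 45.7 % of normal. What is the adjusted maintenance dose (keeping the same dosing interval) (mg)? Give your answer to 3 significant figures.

To keep the same average steady-state level, dosing rate must scale with clearance.
CL ratio = 45.7 / 100 = 0.4570
New dose (same interval) = 89.8 × 0.4570 = 41.04 mg

41.0 mg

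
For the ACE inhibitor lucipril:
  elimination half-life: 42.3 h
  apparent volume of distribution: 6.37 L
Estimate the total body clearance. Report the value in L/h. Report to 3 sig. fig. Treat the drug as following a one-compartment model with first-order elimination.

k = ln2 / t½ = 0.693147 / 42.3 = 0.01639 h⁻¹
CL = k × Vd = 0.01639 × 6.37 = 0.1044 L/h

0.104 L/h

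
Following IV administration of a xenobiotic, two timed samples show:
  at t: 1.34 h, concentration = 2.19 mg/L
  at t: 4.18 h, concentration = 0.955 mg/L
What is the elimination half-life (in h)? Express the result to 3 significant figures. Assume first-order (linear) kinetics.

k = ln(C₁/C₂) / (t₂ − t₁) = ln(2.19/0.955) / (4.18 − 1.34)
  = 0.8299 / 2.840 = 0.2922 h⁻¹
t½ = ln2 / k = 0.693147 / 0.2922 = 2.372 h

2.37 h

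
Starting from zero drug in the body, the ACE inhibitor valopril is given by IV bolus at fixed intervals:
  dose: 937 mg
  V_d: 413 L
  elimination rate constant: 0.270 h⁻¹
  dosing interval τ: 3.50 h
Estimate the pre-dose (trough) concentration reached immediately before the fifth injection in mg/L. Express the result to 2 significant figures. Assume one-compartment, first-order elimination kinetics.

C₀ per dose = Dose / Vd = 937 / 413 = 2.269 mg/L
Fraction remaining after one interval: r = e^(−kτ) = e^(−0.2700 × 3.50) = 0.3887
Before dose 5, 4 doses have been given (aged 1τ, 2τ, 3τ, 4τ).
C_trough = C₀ × (r + r² + … + r^4) = C₀ × r(1−r^4)/(1−r)
        = 2.269 × 0.3887 × (1 − 0.02283) / (1 − 0.3887) = 1.410 mg/L

1.4 mg/L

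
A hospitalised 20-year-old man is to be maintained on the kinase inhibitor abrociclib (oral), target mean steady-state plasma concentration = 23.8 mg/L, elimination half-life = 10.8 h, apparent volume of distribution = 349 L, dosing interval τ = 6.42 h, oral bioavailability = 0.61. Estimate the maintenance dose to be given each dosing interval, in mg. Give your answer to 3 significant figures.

5610 mg

k = ln2 / t½ = 0.693147 / 10.8 = 0.06418 h⁻¹
CL = k × Vd = 0.06418 × 349 = 22.40 L/h
At steady state, F × (Dose/τ) = Css × CL.
Dose = Css × CL × τ / F = 23.8 × 22.40 × 6.42 / 0.61 = 5611 mg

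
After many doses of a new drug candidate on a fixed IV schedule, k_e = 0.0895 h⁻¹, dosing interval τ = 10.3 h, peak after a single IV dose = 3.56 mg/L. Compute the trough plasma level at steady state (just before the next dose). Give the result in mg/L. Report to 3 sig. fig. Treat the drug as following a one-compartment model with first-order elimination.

e^(−kτ) = e^(−0.08950 × 10.3) = 0.3978
Accumulation ratio R = 1 / (1 − e^(−kτ)) = 1 / (1 − 0.3978) = 1.661
Steady-state trough = C₀ × R × e^(−kτ) = 3.56 × 1.661 × 0.3978 = 2.352 mg/L

2.35 mg/L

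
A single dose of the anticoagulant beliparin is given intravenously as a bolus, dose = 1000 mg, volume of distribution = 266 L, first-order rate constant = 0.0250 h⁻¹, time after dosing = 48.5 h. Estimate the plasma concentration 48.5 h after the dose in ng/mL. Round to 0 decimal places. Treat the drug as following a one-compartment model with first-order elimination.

C₀ = Dose / Vd = 1000 / 266 = 3.759 mg/L
C = C₀ · e^(−k·t) = 3.759 × e^(−0.02500 × 48.5)
  = 3.759 × 0.2975 = 1.118 mg/L
Convert: 1.118 mg/L × 1000 = 1118 ng/mL

1118 ng/mL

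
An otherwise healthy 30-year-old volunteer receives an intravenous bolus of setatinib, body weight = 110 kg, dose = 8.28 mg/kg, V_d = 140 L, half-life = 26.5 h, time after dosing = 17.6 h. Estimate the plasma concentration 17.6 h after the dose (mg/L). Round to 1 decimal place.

Total dose = 8.28 × 110 = 910.8 mg
C₀ = Dose / Vd = 910.8 / 140 = 6.506 mg/L
k = ln2 / t½ = 0.693147 / 26.5 = 0.02616 h⁻¹
C = C₀ · e^(−k·t) = 6.506 × e^(−0.02616 × 17.6)
  = 6.506 × 0.6310 = 4.105 mg/L

4.1 mg/L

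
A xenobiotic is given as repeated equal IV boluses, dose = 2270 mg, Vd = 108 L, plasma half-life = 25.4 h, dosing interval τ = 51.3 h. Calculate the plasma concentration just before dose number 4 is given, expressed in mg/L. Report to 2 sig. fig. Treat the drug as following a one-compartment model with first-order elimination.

C₀ per dose = Dose / Vd = 2270 / 108 = 21.02 mg/L
k = ln2 / t½ = 0.693147 / 25.4 = 0.02729 h⁻¹
Fraction remaining after one interval: r = e^(−kτ) = e^(−0.02729 × 51.3) = 0.2466
Before dose 4, 3 doses have been given (aged 1τ, 2τ, 3τ).
C_trough = C₀ × (r + r² + … + r^3) = C₀ × r(1−r^3)/(1−r)
        = 21.02 × 0.2466 × (1 − 0.01500) / (1 − 0.2466) = 6.777 mg/L

6.8 mg/L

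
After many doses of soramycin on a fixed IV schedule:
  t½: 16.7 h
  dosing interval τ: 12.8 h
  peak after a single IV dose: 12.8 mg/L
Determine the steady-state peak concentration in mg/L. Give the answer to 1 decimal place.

k = ln2 / t½ = 0.693147 / 16.7 = 0.04151 h⁻¹
e^(−kτ) = e^(−0.04151 × 12.8) = 0.5878
Accumulation ratio R = 1 / (1 − e^(−kτ)) = 1 / (1 − 0.5878) = 2.426
Steady-state peak = C₀ × R = 12.8 × 2.426 = 31.05 mg/L

31.1 mg/L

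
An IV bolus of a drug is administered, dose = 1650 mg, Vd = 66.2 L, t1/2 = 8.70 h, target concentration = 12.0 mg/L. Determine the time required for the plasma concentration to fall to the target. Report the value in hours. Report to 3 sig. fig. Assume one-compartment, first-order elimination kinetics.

9.17 h

C₀ = Dose / Vd = 1650 / 66.2 = 24.92 mg/L
k = ln2 / t½ = 0.693147 / 8.70 = 0.07967 h⁻¹
t = ln(C₀ / C) / k = ln(24.92 / 12.0) / 0.07967
  = ln(2.077) / 0.07967 = 0.7309 / 0.07967 = 9.174 h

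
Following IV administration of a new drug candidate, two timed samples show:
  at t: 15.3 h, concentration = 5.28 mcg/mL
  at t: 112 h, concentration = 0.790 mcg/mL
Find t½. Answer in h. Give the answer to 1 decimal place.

k = ln(C₁/C₂) / (t₂ − t₁) = ln(5.28/0.790) / (112 − 15.3)
  = 1.900 / 96.70 = 0.01965 h⁻¹
t½ = ln2 / k = 0.693147 / 0.01965 = 35.27 h

35.3 h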